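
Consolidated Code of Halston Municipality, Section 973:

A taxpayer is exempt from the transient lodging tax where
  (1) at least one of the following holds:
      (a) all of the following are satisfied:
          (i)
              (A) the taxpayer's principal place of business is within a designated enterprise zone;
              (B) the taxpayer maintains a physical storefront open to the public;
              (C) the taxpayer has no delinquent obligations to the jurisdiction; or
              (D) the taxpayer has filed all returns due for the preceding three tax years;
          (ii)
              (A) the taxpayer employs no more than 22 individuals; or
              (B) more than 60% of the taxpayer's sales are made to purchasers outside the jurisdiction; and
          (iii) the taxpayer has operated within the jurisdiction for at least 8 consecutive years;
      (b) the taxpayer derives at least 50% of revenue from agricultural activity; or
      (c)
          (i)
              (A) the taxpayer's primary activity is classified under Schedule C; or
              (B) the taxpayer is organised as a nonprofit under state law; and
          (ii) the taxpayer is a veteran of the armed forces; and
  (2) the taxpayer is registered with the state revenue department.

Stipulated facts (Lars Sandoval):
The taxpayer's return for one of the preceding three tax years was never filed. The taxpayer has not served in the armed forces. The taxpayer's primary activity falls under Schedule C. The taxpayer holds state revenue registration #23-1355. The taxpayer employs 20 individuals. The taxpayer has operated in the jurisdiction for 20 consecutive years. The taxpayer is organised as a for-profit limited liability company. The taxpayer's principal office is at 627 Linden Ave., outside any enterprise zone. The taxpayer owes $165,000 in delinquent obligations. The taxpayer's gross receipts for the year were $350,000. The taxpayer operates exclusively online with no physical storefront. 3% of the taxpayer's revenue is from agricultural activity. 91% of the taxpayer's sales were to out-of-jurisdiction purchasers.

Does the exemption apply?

(A) in enterprise zone — not met.
(B) has storefront — fails.
(C) no delinquency — not met.
(D) returns current — not met.
(i): F OR F OR F OR F → false.
(A) ≤ 22 employees — holds.
(B) >60% out-of-jur. sales — met.
(ii): T OR T → true.
(iii) ≥ 8 yrs in jurisdiction — satisfied.
(a): F AND T AND T → false.
(b) ≥50% agricultural — not satisfied.
(A) Schedule C activity — holds.
(B) nonprofit — fails.
So (i) is satisfied (T OR F).
(ii) veteran — fails.
(c): T AND F → false.
(1) = F OR F OR F = false.
(2) state-registered — satisfied.
Overall = F AND T = false.

No — not exempt.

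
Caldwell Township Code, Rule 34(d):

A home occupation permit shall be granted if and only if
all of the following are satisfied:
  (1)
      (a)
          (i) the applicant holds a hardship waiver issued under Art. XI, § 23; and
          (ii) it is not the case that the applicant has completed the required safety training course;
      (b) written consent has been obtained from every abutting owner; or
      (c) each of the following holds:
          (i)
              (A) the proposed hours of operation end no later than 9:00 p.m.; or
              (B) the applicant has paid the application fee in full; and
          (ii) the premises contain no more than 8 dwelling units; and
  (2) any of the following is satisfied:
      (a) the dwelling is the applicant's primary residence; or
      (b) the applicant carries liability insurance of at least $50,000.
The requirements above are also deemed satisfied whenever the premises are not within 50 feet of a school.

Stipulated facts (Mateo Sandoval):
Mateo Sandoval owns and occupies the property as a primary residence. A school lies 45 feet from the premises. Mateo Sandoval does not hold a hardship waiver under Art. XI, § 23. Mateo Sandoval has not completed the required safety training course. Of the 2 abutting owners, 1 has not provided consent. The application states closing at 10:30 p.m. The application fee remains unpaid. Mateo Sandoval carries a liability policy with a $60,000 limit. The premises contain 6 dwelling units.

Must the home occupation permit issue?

(i) hardship waiver — fails.
(ii) not (safety training) — satisfied.
(a): F AND T → false.
(b) all abutters consent — not met.
(A) closes by 9 p.m. — fails.
(B) fee paid — not met.
So (i) is not satisfied (F OR F).
(ii) ≤ 8 units — met.
So (c) is not satisfied (F AND T).
So (1) is not satisfied (F OR F OR F).
(a) primary residence — met.
(b) insurance ≥ $50,000 — met.
So (2) is satisfied (T OR T).
Overall = F AND T = false.
Exception (≥50 ft from school) — not satisfied.
Result: main false OR exception false → false.

No — denied.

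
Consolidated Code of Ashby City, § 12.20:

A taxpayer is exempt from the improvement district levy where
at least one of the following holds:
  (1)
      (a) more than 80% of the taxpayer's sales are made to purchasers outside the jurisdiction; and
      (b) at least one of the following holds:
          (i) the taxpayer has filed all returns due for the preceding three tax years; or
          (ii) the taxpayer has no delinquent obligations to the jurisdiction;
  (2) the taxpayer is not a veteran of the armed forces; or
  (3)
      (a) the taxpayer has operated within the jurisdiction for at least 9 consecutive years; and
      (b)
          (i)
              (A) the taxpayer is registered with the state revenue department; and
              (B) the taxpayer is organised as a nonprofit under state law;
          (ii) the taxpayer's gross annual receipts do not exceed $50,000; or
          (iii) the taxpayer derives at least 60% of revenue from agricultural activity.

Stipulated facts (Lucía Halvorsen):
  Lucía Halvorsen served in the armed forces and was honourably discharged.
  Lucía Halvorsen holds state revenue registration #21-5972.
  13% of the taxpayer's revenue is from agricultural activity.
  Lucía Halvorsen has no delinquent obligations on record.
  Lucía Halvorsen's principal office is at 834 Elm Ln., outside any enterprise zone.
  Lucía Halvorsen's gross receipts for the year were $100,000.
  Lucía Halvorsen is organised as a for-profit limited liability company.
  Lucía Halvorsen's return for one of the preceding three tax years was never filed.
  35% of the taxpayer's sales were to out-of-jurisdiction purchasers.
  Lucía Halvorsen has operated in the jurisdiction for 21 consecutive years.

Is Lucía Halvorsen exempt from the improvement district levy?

(a) >80% out-of-jur. sales — not satisfied.
(i) returns current — not satisfied.
(ii) no delinquency — met.
(b) = F OR T = true.
So (1) is not satisfied (F AND T).
(2) not (veteran) — not satisfied.
(a) ≥ 9 yrs in jurisdiction — met.
(A) state-registered — satisfied.
(B) nonprofit — not satisfied.
(i): T AND F → false.
(ii) receipts ≤ $50,000 — fails.
(iii) ≥60% agricultural — not met.
So (b) is not satisfied (F OR F OR F).
(3) = T AND F = false.
So Overall is not satisfied (F OR F OR F).

No — not exempt.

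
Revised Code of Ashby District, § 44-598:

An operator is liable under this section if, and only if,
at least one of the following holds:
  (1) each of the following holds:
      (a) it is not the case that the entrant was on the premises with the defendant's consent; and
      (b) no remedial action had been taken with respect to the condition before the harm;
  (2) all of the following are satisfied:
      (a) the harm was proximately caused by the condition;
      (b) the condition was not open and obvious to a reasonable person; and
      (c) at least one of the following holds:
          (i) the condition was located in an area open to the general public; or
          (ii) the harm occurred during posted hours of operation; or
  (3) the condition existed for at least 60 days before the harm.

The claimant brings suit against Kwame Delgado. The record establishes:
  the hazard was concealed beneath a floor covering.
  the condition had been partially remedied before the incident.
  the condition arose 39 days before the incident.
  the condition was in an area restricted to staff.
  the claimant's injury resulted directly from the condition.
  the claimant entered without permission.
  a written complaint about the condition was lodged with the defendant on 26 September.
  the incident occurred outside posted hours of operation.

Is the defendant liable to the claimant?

No — not liable.

(a) not (consent to enter) — holds.
(b) no remedial action — not met.
(1): T AND F → false.
(a) proximate cause — satisfied.
(b) not open/obvious — holds.
(i) public area — not met.
(ii) during posted hours — not met.
(c) = F OR F = false.
(2) = T AND T AND F = false.
(3) condition ≥60 days old — not satisfied.
So Overall is not satisfied (F OR F OR F).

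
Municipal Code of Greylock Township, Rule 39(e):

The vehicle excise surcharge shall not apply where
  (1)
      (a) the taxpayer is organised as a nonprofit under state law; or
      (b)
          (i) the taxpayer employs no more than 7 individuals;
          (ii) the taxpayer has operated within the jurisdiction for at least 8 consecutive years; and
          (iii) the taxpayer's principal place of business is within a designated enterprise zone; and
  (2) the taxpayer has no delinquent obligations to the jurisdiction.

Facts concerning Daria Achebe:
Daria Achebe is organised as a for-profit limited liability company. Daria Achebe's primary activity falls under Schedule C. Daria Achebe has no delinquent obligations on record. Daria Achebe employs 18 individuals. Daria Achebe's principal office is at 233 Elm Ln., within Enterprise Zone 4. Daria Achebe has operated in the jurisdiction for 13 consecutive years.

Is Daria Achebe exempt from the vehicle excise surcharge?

No — not exempt.

(a) nonprofit — not satisfied.
(i) ≤ 7 employees — not met.
(ii) ≥ 8 yrs in jurisdiction — met.
(iii) in enterprise zone — holds.
(b) = F AND T AND T = false.
(1): F OR F → false.
(2) no delinquency — met.
Overall = F AND T = false.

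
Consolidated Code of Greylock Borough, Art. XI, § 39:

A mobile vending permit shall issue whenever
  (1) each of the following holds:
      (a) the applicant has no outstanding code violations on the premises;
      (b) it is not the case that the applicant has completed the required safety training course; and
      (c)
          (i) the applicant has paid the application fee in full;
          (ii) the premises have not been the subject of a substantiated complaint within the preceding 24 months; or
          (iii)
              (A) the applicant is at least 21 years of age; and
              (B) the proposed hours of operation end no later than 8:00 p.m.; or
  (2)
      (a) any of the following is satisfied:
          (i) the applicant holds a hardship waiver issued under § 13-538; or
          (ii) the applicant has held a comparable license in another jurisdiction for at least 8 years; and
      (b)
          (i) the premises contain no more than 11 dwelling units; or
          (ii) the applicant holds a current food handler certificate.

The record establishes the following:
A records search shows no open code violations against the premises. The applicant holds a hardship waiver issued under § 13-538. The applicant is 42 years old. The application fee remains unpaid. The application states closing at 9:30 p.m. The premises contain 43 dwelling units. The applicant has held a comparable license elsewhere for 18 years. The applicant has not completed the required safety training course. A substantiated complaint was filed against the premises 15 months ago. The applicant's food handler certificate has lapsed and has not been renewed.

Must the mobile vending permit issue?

(a) no code violations — holds.
(b) not (safety training) — met.
(i) fee paid — not met.
(ii) no complaint in 24 mo. — fails.
(A) age ≥ 21 — holds.
(B) closes by 8 p.m. — not satisfied.
(iii): T AND F → false.
So (c) is not satisfied (F OR F OR F).
(1) = T AND T AND F = false.
(i) hardship waiver — satisfied.
(ii) prior license ≥ 8 yr — met.
So (a) is satisfied (T OR T).
(i) ≤ 11 units — not satisfied.
(ii) food handler cert. — not satisfied.
(b): F OR F → false.
(2) = T AND F = false.
Overall = F OR F = false.

No — denied.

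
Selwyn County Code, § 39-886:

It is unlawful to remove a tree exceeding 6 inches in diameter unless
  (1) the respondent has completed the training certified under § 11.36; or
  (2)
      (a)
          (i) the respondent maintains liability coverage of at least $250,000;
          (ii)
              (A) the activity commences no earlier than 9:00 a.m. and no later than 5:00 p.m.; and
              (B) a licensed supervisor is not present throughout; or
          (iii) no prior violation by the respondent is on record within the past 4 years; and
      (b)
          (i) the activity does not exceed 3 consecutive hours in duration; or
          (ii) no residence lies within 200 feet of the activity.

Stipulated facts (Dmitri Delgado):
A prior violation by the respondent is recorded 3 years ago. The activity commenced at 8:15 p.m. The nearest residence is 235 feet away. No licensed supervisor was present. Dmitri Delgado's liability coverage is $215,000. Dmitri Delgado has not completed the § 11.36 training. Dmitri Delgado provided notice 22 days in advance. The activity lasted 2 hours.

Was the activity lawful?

No — unlawful.

(1) training certified — fails.
(i) coverage ≥ $250,000 — fails.
(A) start within hours — fails.
(B) not (supervisor present) — holds.
So (ii) is not satisfied (F AND T).
(iii) no prior violation — fails.
(a) = F OR F OR F = false.
(i) ≤ 3 hrs duration — satisfied.
(ii) no residence in 200 ft — met.
(b) = T OR T = true.
(2) = F AND T = false.
So Overall is not satisfied (F OR F).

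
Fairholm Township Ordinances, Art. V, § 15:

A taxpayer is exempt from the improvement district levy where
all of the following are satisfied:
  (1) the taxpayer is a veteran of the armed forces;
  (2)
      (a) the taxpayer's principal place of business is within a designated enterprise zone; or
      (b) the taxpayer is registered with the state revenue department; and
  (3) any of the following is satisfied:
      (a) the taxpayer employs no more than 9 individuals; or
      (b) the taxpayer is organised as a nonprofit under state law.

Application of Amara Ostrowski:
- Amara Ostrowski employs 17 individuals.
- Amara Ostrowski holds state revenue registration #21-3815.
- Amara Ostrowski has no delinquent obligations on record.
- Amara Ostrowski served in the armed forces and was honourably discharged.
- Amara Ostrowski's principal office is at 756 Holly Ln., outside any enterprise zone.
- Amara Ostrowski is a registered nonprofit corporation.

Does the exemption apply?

(1) veteran — holds.
(a) in enterprise zone — not met.
(b) state-registered — met.
(2): F OR T → true.
(a) ≤ 9 employees — not satisfied.
(b) nonprofit — met.
(3) = F OR T = true.
Overall = T AND T AND T = true.

Yes — exempt.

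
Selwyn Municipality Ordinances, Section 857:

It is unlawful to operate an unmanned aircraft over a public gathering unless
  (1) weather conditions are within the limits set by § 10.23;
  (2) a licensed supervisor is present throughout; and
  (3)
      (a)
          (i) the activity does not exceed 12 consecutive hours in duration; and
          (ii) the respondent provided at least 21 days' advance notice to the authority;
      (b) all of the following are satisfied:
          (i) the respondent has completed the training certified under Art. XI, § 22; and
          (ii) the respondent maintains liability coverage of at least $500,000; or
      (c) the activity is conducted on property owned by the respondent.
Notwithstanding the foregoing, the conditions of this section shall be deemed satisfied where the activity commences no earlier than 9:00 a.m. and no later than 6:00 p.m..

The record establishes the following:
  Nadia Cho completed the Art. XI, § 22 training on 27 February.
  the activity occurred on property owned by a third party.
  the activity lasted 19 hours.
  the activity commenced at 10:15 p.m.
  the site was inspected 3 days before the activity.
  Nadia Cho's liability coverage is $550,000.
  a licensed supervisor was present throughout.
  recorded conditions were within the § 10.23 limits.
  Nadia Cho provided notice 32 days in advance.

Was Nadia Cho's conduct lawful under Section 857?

(1) weather ok — holds.
(2) supervisor present — met.
(i) ≤ 12 hrs duration — not satisfied.
(ii) ≥21 days' notice — met.
(a): F AND T → false.
(i) training certified — satisfied.
(ii) coverage ≥ $500,000 — holds.
(b): T AND T → true.
(c) own property — not satisfied.
(3): F OR T OR F → true.
Overall = T AND T AND T = true.
Exception (start within hours) — not satisfied.
Result: main true OR exception false → true.

Yes — lawful.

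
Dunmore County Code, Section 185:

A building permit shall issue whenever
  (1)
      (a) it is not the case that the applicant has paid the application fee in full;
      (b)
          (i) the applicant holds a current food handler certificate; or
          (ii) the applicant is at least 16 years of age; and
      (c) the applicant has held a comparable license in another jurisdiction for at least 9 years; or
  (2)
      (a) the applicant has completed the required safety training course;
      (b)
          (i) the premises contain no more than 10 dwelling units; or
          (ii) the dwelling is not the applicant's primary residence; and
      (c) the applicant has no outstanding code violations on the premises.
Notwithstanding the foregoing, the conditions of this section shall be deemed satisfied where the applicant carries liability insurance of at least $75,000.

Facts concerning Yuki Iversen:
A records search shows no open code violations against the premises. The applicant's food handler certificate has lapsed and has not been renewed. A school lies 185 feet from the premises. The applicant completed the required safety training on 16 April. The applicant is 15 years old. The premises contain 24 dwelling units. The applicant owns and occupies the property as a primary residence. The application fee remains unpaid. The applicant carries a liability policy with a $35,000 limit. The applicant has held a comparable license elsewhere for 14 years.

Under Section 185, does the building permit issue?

No — denied.

(a) not (fee paid) — met.
(i) food handler cert. — not satisfied.
(ii) age ≥ 16 — not satisfied.
So (b) is not satisfied (F OR F).
(c) prior license ≥ 9 yr — met.
So (1) is not satisfied (T AND F AND T).
(a) safety training — satisfied.
(i) ≤ 10 units — fails.
(ii) not (primary residence) — not met.
So (b) is not satisfied (F OR F).
(c) no code violations — met.
(2): T AND F AND T → false.
So Overall is not satisfied (F OR F).
Exception (insurance ≥ $75,000) — not satisfied.
Result: main false OR exception false → false.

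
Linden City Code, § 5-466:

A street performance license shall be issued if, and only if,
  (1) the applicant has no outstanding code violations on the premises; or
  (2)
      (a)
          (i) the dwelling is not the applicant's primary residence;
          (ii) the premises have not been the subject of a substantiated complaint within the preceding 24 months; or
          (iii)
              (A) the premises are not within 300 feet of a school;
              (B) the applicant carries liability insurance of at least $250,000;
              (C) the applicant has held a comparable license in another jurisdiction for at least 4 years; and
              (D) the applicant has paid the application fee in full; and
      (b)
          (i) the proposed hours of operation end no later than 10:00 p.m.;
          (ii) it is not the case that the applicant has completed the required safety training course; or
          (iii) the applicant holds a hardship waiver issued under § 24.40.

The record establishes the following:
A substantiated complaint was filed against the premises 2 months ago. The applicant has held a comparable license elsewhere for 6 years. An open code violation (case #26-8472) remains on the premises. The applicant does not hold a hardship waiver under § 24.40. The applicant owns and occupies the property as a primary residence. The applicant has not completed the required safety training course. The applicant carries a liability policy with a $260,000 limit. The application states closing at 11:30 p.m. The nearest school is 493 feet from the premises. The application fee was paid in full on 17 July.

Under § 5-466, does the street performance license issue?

Yes — granted.

(1) no code violations — fails.
(i) not (primary residence) — not satisfied.
(ii) no complaint in 24 mo. — not met.
(A) ≥300 ft from school — holds.
(B) insurance ≥ $250,000 — met.
(C) prior license ≥ 4 yr — satisfied.
(D) fee paid — holds.
So (iii) is satisfied (T AND T AND T AND T).
(a): F OR F OR T → true.
(i) closes by 10 p.m. — not met.
(ii) not (safety training) — satisfied.
(iii) hardship waiver — fails.
So (b) is satisfied (F OR T OR F).
(2): T AND T → true.
Overall = F OR T = true.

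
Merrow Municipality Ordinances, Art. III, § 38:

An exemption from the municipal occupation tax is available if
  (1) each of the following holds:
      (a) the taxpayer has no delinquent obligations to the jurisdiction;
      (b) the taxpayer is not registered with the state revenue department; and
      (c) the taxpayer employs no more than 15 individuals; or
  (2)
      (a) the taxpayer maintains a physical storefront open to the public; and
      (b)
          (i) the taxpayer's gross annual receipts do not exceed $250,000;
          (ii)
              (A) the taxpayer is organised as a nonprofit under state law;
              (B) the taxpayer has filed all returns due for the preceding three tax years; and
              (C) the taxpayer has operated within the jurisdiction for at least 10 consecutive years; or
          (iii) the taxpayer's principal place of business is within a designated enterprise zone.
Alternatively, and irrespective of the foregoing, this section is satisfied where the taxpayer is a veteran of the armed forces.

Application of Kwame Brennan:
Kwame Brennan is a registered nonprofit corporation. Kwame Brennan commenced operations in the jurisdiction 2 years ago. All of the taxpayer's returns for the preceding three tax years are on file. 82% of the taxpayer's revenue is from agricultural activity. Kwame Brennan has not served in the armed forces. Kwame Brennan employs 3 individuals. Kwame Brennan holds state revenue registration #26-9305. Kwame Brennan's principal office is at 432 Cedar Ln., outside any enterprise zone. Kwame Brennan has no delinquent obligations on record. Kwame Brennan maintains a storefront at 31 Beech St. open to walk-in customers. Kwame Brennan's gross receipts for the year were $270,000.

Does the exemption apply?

(a) no delinquency — holds.
(b) not (state-registered) — not met.
(c) ≤ 15 employees — met.
(1): T AND F AND T → false.
(a) has storefront — holds.
(i) receipts ≤ $250,000 — not met.
(A) nonprofit — holds.
(B) returns current — met.
(C) ≥ 10 yrs in jurisdiction — fails.
So (ii) is not satisfied (T AND T AND F).
(iii) in enterprise zone — fails.
So (b) is not satisfied (F OR F OR F).
So (2) is not satisfied (T AND F).
So Overall is not satisfied (F OR F).
Exception (veteran) — not satisfied.
Result: main false OR exception false → false.

No — not exempt.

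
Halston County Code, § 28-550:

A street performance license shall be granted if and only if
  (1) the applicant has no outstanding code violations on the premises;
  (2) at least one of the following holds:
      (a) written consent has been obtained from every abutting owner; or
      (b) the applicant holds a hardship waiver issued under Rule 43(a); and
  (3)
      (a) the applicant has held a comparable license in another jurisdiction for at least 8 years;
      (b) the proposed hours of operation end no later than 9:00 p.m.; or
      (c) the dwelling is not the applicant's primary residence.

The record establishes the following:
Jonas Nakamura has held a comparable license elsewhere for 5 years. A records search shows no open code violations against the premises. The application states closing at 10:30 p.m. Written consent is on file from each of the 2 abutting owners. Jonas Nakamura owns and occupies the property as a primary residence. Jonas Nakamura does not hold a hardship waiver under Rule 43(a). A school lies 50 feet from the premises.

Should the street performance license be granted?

No — denied.

(1) no code violations — met.
(a) all abutters consent — met.
(b) hardship waiver — not satisfied.
(2) = T OR F = true.
(a) prior license ≥ 8 yr — not satisfied.
(b) closes by 9 p.m. — not met.
(c) not (primary residence) — fails.
So (3) is not satisfied (F OR F OR F).
Overall = T AND T AND F = false.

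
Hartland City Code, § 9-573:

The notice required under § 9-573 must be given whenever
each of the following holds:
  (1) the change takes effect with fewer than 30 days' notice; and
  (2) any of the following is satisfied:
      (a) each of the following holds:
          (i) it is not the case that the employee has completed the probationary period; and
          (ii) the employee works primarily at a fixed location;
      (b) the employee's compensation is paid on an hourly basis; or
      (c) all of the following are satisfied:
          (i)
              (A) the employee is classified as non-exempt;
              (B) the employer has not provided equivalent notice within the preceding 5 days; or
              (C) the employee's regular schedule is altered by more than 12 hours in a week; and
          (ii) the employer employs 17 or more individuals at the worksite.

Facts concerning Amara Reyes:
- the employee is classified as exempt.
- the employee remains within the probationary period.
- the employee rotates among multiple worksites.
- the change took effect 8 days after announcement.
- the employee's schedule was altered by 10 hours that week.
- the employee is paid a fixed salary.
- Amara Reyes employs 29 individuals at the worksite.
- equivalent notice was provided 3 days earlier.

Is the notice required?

No — not required.

(1) < 30 days' notice — met.
(i) not (past probation) — holds.
(ii) fixed location — fails.
So (a) is not satisfied (T AND F).
(b) hourly-paid — not satisfied.
(A) non-exempt — not met.
(B) no recent notice — not satisfied.
(C) schedule shift > 12h — not met.
So (i) is not satisfied (F OR F OR F).
(ii) ≥ 17 at site — holds.
(c): F AND T → false.
(2): F OR F OR F → false.
Overall = T AND F = false.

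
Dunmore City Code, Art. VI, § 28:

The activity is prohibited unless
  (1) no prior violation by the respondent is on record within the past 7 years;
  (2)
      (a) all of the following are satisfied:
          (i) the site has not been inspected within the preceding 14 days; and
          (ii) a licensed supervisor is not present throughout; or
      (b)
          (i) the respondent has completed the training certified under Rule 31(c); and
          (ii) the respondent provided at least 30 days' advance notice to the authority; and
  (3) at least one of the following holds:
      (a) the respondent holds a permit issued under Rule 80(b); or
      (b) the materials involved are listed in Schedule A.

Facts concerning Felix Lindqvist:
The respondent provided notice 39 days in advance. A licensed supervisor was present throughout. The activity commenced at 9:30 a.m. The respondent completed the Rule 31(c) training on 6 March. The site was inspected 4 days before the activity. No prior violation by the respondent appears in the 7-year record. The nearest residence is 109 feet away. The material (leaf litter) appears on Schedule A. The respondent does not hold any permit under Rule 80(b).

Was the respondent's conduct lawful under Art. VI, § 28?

Yes — lawful.

(1) no prior violation — holds.
(i) not (site inspected) — not satisfied.
(ii) not (supervisor present) — not met.
(a): F AND F → false.
(i) training certified — holds.
(ii) ≥30 days' notice — satisfied.
(b) = T AND T = true.
(2): F OR T → true.
(a) holds permit — not satisfied.
(b) Schedule A material — holds.
(3) = F OR T = true.
Overall: T AND T AND T → true.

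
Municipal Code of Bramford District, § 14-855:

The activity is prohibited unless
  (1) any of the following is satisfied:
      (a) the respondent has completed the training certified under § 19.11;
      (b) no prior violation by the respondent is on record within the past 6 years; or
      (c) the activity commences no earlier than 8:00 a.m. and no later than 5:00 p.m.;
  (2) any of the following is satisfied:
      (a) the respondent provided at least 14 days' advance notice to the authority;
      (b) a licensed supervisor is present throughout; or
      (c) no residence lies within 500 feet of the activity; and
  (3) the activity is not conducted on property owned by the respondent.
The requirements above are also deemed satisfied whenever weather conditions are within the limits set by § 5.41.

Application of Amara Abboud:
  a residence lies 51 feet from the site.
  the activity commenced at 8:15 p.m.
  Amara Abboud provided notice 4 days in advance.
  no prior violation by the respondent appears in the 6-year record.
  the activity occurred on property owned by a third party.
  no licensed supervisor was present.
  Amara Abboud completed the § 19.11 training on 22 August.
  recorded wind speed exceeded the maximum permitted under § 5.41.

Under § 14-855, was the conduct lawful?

(a) training certified — satisfied.
(b) no prior violation — satisfied.
(c) start within hours — fails.
(1): T OR T OR F → true.
(a) ≥14 days' notice — fails.
(b) supervisor present — fails.
(c) no residence in 500 ft — not satisfied.
(2): F OR F OR F → false.
(3) not (own property) — holds.
Overall: T AND F AND T → false.
Exception (weather ok) — not satisfied.
Result: main false OR exception false → false.

No — unlawful.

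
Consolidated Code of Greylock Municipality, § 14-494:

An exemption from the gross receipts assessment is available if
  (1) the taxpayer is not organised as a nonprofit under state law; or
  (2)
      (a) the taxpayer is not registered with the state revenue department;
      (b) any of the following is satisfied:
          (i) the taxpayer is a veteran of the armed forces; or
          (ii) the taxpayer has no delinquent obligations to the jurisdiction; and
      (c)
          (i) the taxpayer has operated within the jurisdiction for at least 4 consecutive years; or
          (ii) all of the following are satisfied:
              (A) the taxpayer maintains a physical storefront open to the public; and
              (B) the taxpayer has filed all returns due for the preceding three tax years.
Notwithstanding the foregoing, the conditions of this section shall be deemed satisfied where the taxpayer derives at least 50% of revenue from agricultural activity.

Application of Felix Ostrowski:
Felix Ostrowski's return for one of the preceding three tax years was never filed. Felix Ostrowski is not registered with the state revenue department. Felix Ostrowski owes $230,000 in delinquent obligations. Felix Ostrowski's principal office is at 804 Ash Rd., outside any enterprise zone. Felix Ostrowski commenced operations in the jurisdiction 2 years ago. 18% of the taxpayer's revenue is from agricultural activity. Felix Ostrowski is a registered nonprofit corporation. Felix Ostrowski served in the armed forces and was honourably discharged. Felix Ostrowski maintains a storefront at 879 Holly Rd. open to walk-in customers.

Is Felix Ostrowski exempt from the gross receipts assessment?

(1) not (nonprofit) — fails.
(a) not (state-registered) — met.
(i) veteran — met.
(ii) no delinquency — fails.
So (b) is satisfied (T OR F).
(i) ≥ 4 yrs in jurisdiction — not met.
(A) has storefront — holds.
(B) returns current — not met.
So (ii) is not satisfied (T AND F).
So (c) is not satisfied (F OR F).
(2): T AND T AND F → false.
Overall = F OR F = false.
Exception (≥50% agricultural) — not satisfied.
Result: main false OR exception false → false.

No — not exempt.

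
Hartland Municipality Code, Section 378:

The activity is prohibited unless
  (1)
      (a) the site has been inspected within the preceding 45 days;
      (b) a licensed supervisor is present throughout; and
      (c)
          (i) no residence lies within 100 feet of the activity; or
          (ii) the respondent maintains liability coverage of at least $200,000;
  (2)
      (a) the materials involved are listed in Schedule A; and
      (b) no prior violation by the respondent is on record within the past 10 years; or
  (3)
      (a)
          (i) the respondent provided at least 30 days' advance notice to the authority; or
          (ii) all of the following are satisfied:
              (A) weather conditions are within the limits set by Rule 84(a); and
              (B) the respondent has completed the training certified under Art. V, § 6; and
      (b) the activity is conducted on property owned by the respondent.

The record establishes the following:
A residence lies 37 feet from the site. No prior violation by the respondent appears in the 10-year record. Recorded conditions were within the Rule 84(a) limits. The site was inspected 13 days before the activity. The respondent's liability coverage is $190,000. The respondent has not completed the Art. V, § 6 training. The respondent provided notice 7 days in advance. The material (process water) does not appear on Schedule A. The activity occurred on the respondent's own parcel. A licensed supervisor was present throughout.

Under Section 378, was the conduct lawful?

(a) site inspected — satisfied.
(b) supervisor present — satisfied.
(i) no residence in 100 ft — not satisfied.
(ii) coverage ≥ $200,000 — not met.
So (c) is not satisfied (F OR F).
(1): T AND T AND F → false.
(a) Schedule A material — not satisfied.
(b) no prior violation — holds.
(2): F AND T → false.
(i) ≥30 days' notice — fails.
(A) weather ok — holds.
(B) training certified — not satisfied.
(ii): T AND F → false.
So (a) is not satisfied (F OR F).
(b) own property — met.
So (3) is not satisfied (F AND T).
Overall: F OR F OR F → false.

No — unlawful.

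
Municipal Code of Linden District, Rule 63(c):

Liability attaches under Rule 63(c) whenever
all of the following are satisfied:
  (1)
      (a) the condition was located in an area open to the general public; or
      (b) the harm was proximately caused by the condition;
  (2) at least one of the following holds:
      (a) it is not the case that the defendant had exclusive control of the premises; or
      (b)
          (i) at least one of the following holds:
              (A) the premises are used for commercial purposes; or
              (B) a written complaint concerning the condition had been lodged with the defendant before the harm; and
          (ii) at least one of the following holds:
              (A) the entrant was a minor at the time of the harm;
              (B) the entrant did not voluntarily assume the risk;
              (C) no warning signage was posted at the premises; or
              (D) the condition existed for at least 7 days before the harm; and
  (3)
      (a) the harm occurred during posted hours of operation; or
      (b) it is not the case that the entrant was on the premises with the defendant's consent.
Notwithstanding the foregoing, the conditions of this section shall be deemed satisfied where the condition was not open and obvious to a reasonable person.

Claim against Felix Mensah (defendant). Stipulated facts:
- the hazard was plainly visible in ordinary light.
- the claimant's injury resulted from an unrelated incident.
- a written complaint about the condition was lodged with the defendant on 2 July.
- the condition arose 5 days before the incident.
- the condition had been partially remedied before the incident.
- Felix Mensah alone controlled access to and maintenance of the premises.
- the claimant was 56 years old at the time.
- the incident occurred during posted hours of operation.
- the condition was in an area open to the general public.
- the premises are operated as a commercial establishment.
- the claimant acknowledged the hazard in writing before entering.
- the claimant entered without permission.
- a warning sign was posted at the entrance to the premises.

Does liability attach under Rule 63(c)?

No — not liable.

(a) public area — met.
(b) proximate cause — not met.
(1): T OR F → true.
(a) not (exclusive control) — not satisfied.
(A) commercial use — holds.
(B) complaint lodged — satisfied.
(i): T OR T → true.
(A) entrant a minor — not met.
(B) no assumed risk — not met.
(C) no signage posted — not satisfied.
(D) condition ≥7 days old — fails.
(ii) = F OR F OR F OR F = false.
(b): T AND F → false.
So (2) is not satisfied (F OR F).
(a) during posted hours — satisfied.
(b) not (consent to enter) — holds.
(3) = T OR T = true.
So Overall is not satisfied (T AND F AND T).
Exception (not open/obvious) — not satisfied.
Result: main false OR exception false → false.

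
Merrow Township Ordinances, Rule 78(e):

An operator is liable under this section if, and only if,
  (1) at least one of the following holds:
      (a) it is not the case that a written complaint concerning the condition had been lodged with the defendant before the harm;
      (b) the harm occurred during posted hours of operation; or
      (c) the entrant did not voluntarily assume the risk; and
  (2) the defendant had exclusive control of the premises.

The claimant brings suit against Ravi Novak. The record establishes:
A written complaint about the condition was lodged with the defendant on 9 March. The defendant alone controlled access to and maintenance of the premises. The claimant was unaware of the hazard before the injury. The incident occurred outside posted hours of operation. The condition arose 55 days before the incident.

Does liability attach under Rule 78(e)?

(a) not (complaint lodged) — fails.
(b) during posted hours — fails.
(c) no assumed risk — holds.
(1) = F OR F OR T = true.
(2) exclusive control — satisfied.
Overall: T AND T → true.

Yes — liable.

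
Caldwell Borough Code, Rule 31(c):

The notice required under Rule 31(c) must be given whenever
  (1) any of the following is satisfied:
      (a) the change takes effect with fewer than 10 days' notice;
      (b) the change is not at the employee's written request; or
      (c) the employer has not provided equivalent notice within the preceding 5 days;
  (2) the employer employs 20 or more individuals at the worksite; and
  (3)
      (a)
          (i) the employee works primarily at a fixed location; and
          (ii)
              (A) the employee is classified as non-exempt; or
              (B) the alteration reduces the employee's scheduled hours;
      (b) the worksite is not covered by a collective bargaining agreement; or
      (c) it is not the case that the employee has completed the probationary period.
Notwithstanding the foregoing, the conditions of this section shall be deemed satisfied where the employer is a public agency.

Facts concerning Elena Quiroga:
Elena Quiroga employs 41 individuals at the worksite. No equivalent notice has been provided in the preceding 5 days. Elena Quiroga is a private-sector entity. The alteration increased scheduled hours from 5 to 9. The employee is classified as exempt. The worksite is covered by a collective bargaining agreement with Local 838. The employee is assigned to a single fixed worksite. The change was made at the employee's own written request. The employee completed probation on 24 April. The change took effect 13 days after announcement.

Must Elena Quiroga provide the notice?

No — not required.

(a) < 10 days' notice — not satisfied.
(b) not employee-requested — not met.
(c) no recent notice — holds.
(1): F OR F OR T → true.
(2) ≥ 20 at site — met.
(i) fixed location — met.
(A) non-exempt — not met.
(B) hours reduced — not satisfied.
(ii): F OR F → false.
So (a) is not satisfied (T AND F).
(b) no CBA — fails.
(c) not (past probation) — fails.
(3): F OR F OR F → false.
Overall = T AND T AND F = false.
Exception (public agency) — not satisfied.
Result: main false OR exception false → false.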